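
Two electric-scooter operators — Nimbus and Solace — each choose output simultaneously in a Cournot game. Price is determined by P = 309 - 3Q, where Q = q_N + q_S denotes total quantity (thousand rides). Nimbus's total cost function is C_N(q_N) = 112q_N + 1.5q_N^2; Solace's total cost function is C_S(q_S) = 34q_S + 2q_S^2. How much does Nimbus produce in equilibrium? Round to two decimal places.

14.14

Nimbus's profit: π_N = (309 - 3Q)q_N - (112q_N + (3/2)q_N²). Setting ∂π_N/∂q_N = 0: 197 - 9q_N - 3(q_S) = 0.
Solace's profit: π_S = (309 - 3Q)q_S - (34q_S + 2q_S²). Setting ∂π_S/∂q_S = 0: 275 - 10q_S - 3(q_N) = 0.
Rearranging gives the reaction functions q_N = (197 - 3q_S)/9 and q_S = (275 - 3q_N)/10.
Solving the pair: q_N = 1145/81, q_S = 628/27.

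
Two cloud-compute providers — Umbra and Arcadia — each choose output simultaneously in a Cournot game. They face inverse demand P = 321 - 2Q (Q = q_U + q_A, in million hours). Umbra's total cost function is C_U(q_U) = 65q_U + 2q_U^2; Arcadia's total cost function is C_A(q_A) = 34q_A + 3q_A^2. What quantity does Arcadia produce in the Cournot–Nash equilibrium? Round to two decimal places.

Umbra's profit: π_U = (321 - 2Q)q_U - (65q_U + 2q_U²). Setting ∂π_U/∂q_U = 0: 256 - 8q_U - 2(q_A) = 0.
Arcadia's first-order condition: 287 - 10q_A - 2(q_U) = 0.
Best responses: q_U = (256 - 2q_A)/8, q_A = (287 - 2q_U)/10.
Substituting one into the other gives q_U = 993/38 and q_A = 446/19.

23.47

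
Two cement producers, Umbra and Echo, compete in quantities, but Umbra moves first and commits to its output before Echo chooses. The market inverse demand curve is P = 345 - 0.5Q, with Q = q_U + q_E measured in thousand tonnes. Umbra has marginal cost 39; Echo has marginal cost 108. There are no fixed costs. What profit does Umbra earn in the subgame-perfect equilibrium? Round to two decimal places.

35156.25

The follower Echo best-responds to any q_U: π_E = (345 - 0.5Q)q_E - 108q_E.
∂π_E/∂q_E = 237 - (1/2)q_U - q_E = 0 gives the reaction function q_E = (237 - (1/2)q_U).
The leader anticipates this reaction. Substituting into P = 345 - 0.5Q gives P = 453/2 - (1/4)q_U, so π_U = (453/2 - (1/4)q_U)q_U - 39q_U.
The leader's first-order condition 375/2 - (1/2)q_U = 0 yields q_U = 375.
Then q_E = (237 - (1/2)·375) = 99/2.
Price P = 345 - (1/2)·(849/2) = 531/4.
Umbra's profit: (531/4 - 39)·375 = 35156.2500.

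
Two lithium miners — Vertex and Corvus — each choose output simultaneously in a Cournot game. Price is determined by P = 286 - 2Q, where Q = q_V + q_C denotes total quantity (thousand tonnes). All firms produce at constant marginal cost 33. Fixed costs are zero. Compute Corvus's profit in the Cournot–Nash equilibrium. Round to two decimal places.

3556.06

Each firm earns π_i = (286 - 2Q)q_i - 33q_i.
First-order condition (treating rivals' output as given): 253 - 4q_i - 2q_j = 0.
By symmetry each firm produces the same amount; substituting q_j = q_i yields q_i = 253/6.
Price P = 286 - 2·(253/3) = 352/3.
Corvus's profit: (352/3 - 33)·(253/6) = 3556.0556.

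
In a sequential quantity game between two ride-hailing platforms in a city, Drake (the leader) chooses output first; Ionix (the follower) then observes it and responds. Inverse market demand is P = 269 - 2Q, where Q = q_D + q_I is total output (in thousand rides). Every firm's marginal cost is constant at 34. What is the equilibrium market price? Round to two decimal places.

92.75

Solve by backward induction. Given q_D, the follower Ionix maximises π_I = (269 - 2q_D - 2q_I)q_I - 34q_I.
∂π_I/∂q_I = 235 - 2q_D - 4q_I = 0 gives the reaction function q_I = (235 - 2q_D)/4.
The leader anticipates this reaction. Substituting into P = 269 - 2Q gives P = 303/2 - q_D, so π_D = (303/2 - q_D)q_D - 34q_D.
The leader's first-order condition 235/2 - 2q_D = 0 yields q_D = 235/4.
Then q_I = (235 - 2·(235/4))/4 = 235/8.
Total output Q = 705/8, so price P = 269 - 2·(705/8) = 371/4.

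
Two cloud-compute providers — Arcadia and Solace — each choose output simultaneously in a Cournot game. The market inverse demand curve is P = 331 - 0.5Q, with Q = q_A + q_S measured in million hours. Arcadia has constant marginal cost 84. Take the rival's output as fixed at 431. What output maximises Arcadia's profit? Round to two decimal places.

With the rival's output fixed at 431, Arcadia's profit is π_A = (331 - (1/2)·431 - (1/2)q_A)q_A - (84q_A) = (231/2 - (1/2)q_A)q_A - (84q_A).
∂π_A/∂q_A = 63/2 - q_A = 0, so q_A = 63/2.

31.50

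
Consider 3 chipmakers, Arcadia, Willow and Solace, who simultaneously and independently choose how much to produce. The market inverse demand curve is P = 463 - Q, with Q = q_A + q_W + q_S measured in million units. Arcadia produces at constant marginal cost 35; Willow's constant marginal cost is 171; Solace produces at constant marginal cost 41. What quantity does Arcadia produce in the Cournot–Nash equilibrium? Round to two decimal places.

142.50

Arcadia's profit: π_A = (463 - Q)q_A - (35q_A). Setting ∂π_A/∂q_A = 0: 428 - 2q_A - (q_W + q_S) = 0.
Willow's profit: π_W = (463 - Q)q_W - (171q_W). Setting ∂π_W/∂q_W = 0: 292 - 2q_W - (q_A + q_S) = 0.
Solace's first-order condition: 422 - 2q_S - (q_A + q_W) = 0.
Adding the 3 first-order conditions: 1142 − 4Q = 0, so Q = 571/2.
Back-substituting: q_A = (428 − 571/2) = 285/2, q_W = (292 − 571/2) = 13/2, q_S = (422 − 571/2) = 273/2.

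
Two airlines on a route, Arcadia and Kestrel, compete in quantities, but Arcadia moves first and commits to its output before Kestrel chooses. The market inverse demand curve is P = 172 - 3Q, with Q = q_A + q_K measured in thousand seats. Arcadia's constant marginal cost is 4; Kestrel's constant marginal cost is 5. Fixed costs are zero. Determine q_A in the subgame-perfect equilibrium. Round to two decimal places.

The follower Kestrel best-responds to any q_A: π_K = (172 - 3Q)q_K - 5q_K.
∂π_K/∂q_K = 167 - 3q_A - 6q_K = 0 gives the reaction function q_K = (167 - 3q_A)/6.
The leader anticipates this reaction. Substituting into P = 172 - 3Q gives P = 177/2 - (3/2)q_A, so π_A = (177/2 - (3/2)q_A)q_A - 4q_A.
Leader FOC: 169/2 - 3q_A = 0, so q_A = 169/6.
Then q_K = (167 - 3·(169/6))/6 = 55/4.

28.17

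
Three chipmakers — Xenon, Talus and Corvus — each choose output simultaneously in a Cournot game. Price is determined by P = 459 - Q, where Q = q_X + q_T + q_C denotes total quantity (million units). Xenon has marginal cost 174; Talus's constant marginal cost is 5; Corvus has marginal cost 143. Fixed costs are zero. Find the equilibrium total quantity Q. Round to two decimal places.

Xenon's profit: π_X = (459 - Q)q_X - (174q_X). Setting ∂π_X/∂q_X = 0: 285 - 2q_X - (q_T + q_C) = 0.
Talus's first-order condition: 454 - 2q_T - (q_X + q_C) = 0.
Corvus's first-order condition: 316 - 2q_C - (q_X + q_T) = 0.
Summing all 3 equations gives 1055 − 4Q = 0, hence Q = 1055/4.
Back-substituting: q_X = (285 − 1055/4) = 85/4, q_T = (454 − 1055/4) = 761/4, q_C = (316 − 1055/4) = 209/4.
Total output Q = 85/4 + 761/4 + 209/4 = 1055/4.

263.75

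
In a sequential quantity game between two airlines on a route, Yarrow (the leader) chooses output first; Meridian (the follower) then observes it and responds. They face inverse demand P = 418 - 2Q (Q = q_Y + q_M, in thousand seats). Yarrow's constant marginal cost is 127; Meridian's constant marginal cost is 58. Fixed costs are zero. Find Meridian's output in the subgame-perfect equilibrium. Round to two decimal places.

62.25

The follower Meridian best-responds to any q_Y: π_M = (418 - 2Q)q_M - 58q_M.
Setting the follower's marginal profit to zero, 360 - 2q_Y - 4q_M = 0, i.e. q_M = (360 - 2q_Y)/4.
The leader anticipates this reaction. Substituting into P = 418 - 2Q gives P = 238 - q_Y, so π_Y = (238 - q_Y)q_Y - 127q_Y.
Leader FOC: 111 - 2q_Y = 0, so q_Y = 111/2.
Then q_M = (360 - 2·(111/2))/4 = 249/4.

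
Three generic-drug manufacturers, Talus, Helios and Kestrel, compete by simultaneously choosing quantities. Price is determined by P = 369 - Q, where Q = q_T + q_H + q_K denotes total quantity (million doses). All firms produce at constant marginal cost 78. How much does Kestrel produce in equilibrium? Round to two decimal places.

A representative firm's profit is π_i = q_i(369 - Q) - 78q_i.
First-order condition (treating rivals' output as given): 291 - 2q_i - Σ_{j≠i} q_j = 0.
With identical firms every q_j equals q_i, so Σ_{j≠i} q_j = 2q_i and 291 = 4q_i, giving q_i = 291/4.

72.75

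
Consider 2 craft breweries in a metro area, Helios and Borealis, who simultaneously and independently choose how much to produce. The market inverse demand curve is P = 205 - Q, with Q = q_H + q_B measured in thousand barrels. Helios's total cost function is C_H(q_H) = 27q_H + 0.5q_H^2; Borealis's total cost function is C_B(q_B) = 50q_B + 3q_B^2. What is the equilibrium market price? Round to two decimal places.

137.35

Helios's profit: π_H = (205 - Q)q_H - (27q_H + (1/2)q_H²). Setting ∂π_H/∂q_H = 0: 178 - 3q_H - (q_B) = 0.
Borealis's first-order condition: 155 - 8q_B - (q_H) = 0.
Best responses: q_H = (178 - q_B)/3, q_B = (155 - q_H)/8.
Substituting one into the other gives q_H = 1269/23 and q_B = 287/23.
Total output Q = 1556/23, so price P = 205 - 1556/23 = 137.3478.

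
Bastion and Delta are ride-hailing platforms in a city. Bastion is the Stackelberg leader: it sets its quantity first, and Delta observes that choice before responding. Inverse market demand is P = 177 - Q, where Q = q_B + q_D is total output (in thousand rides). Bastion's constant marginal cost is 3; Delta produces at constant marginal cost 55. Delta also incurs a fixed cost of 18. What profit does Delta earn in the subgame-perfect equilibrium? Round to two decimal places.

Solve by backward induction. Given q_B, the follower Delta maximises π_D = (177 - q_B - q_D)q_D - 55q_D.
Follower FOC: 122 - q_B - 2q_D = 0, so q_D(q_B) = (122 - q_B)/2.
The leader anticipates this reaction. Substituting into P = 177 - Q gives P = 116 - (1/2)q_B, so π_B = (116 - (1/2)q_B)q_B - 3q_B.
The leader's first-order condition 113 - q_B = 0 yields q_B = 113.
Then q_D = (122 - 113)/2 = 9/2.
Price P = 177 - 235/2 = 119/2.
Delta's profit: (119/2 - 55)·(9/2) - 18 = 9/4.

2.25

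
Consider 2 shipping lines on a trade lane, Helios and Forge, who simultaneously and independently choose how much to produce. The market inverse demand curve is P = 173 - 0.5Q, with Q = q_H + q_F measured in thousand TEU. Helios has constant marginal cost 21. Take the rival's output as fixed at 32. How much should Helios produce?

136

With the rival's output fixed at 32, Helios's profit is π_H = (173 - (1/2)·32 - (1/2)q_H)q_H - (21q_H) = (157 - (1/2)q_H)q_H - (21q_H).
∂π_H/∂q_H = 136 - q_H = 0, so q_H = 136.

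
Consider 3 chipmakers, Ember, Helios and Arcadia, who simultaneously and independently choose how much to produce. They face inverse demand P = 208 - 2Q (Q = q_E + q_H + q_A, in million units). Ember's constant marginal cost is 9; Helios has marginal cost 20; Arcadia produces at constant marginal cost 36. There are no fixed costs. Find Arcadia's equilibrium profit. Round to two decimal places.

Ember's profit: π_E = (208 - 2Q)q_E - (9q_E). Setting ∂π_E/∂q_E = 0: 199 - 4q_E - 2(q_H + q_A) = 0.
Helios's profit: π_H = (208 - 2Q)q_H - (20q_H). Setting ∂π_H/∂q_H = 0: 188 - 4q_H - 2(q_E + q_A) = 0.
Arcadia's profit: π_A = (208 - 2Q)q_A - (36q_A). Setting ∂π_A/∂q_A = 0: 172 - 4q_A - 2(q_E + q_H) = 0.
Adding the 3 first-order conditions: 559 − 8Q = 0, so Q = 559/8.
Back-substituting: q_E = (199 − 559/4)/2 = 237/8, q_H = (188 − 559/4)/2 = 193/8, q_A = (172 − 559/4)/2 = 129/8.
Price P = 208 - 2·(559/8) = 273/4.
Arcadia's profit: (273/4 - 36)·(129/8) = 520.0313.

520.03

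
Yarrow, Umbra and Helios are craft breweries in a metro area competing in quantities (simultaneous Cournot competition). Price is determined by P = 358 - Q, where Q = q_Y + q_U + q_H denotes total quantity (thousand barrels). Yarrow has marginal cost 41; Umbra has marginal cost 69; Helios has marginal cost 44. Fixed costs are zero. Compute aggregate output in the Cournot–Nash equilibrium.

230

Yarrow's profit: π_Y = (358 - Q)q_Y - (41q_Y). Setting ∂π_Y/∂q_Y = 0: 317 - 2q_Y - (q_U + q_H) = 0.
Umbra's first-order condition: 289 - 2q_U - (q_Y + q_H) = 0.
Helios's first-order condition: 314 - 2q_H - (q_Y + q_U) = 0.
Summing all 3 equations gives 920 − 4Q = 0, hence Q = 230.
Back-substituting: q_Y = (317 − 230) = 87, q_U = (289 − 230) = 59, q_H = (314 − 230) = 84.
Total output Q = 87 + 59 + 84 = 230.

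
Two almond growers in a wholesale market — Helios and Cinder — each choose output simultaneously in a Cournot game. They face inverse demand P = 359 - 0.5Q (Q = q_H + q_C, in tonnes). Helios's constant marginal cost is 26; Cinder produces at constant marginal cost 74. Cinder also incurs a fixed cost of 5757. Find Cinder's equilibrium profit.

Helios's profit: π_H = (359 - 0.5Q)q_H - (26q_H). Setting ∂π_H/∂q_H = 0: 333 - q_H - (1/2)(q_C) = 0.
Cinder's first-order condition: 285 - q_C - (1/2)(q_H) = 0.
Best responses: q_H = (333 - (1/2)q_C), q_C = (285 - (1/2)q_H).
Substituting one into the other gives q_H = 254 and q_C = 158.
Price P = 359 - (1/2)·412 = 153.
Cinder's profit: (153 - 74)·158 - 5757 = 6725.

6725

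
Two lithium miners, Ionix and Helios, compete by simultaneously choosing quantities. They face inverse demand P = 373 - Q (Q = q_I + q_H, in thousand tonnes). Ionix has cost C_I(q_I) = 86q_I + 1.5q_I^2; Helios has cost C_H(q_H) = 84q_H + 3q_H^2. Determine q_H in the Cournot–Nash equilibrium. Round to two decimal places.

Ionix's profit: π_I = (373 - Q)q_I - (86q_I + (3/2)q_I²). Setting ∂π_I/∂q_I = 0: 287 - 5q_I - (q_H) = 0.
Helios's first-order condition: 289 - 8q_H - (q_I) = 0.
So q_I = (287 - q_H)/5 and q_H = (289 - q_I)/8.
Solving the pair: q_I = 669/13, q_H = 386/13.

29.69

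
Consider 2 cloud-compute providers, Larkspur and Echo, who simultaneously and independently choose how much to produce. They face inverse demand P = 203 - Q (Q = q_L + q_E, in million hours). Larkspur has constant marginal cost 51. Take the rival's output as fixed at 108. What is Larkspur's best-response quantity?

22

With the rival's output fixed at 108, Larkspur's profit is π_L = (203 - 108 - q_L)q_L - (51q_L) = (95 - q_L)q_L - (51q_L).
∂π_L/∂q_L = 44 - 2q_L = 0, so q_L = 22.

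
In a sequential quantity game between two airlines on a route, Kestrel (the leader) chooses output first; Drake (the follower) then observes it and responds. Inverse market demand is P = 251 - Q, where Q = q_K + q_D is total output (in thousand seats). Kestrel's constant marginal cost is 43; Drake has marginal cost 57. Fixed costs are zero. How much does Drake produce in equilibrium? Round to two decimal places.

Solve by backward induction. Given q_K, the follower Drake maximises π_D = (251 - q_K - q_D)q_D - 57q_D.
∂π_D/∂q_D = 194 - q_K - 2q_D = 0 gives the reaction function q_D = (194 - q_K)/2.
The leader anticipates this reaction. Substituting into P = 251 - Q gives P = 154 - (1/2)q_K, so π_K = (154 - (1/2)q_K)q_K - 43q_K.
The leader's first-order condition 111 - q_K = 0 yields q_K = 111.
Then q_D = (194 - 111)/2 = 83/2.

41.50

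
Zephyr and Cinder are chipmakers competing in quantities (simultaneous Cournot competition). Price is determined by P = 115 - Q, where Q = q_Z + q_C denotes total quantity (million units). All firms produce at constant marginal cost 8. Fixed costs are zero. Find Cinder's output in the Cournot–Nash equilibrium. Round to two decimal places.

Each firm earns π_i = (115 - Q)q_i - 8q_i.
Setting ∂π_i/∂q_i = 0 with rivals' quantities fixed: 107 - 2q_i - q_j = 0.
With identical firms every q_j equals q_i, so q_j = q_i and 107 = 3q_i, giving q_i = 107/3.

35.67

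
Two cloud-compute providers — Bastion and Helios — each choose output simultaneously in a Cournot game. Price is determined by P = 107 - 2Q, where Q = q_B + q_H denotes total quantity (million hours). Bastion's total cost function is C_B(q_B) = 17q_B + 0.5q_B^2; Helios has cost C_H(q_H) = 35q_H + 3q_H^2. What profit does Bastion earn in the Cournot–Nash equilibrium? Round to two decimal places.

Bastion's profit: π_B = (107 - 2Q)q_B - (17q_B + (1/2)q_B²). Setting ∂π_B/∂q_B = 0: 90 - 5q_B - 2(q_H) = 0.
Helios's profit: π_H = (107 - 2Q)q_H - (35q_H + 3q_H²). Setting ∂π_H/∂q_H = 0: 72 - 10q_H - 2(q_B) = 0.
So q_B = (90 - 2q_H)/5 and q_H = (72 - 2q_B)/10.
Solving the pair: q_B = 378/23, q_H = 90/23.
Price P = 107 - 2·(468/23) = 1525/23.
Bastion's profit: (1525/23)·(378/23) - 17·(378/23) - (1/2)(378/23)² = 675.2552.

675.26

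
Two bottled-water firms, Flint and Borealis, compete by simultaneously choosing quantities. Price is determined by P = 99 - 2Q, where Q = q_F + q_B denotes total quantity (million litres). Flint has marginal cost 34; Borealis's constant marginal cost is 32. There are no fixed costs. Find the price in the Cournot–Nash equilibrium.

Flint's profit: π_F = (99 - 2Q)q_F - (34q_F). Setting ∂π_F/∂q_F = 0: 65 - 4q_F - 2(q_B) = 0.
Borealis's profit: π_B = (99 - 2Q)q_B - (32q_B). Setting ∂π_B/∂q_B = 0: 67 - 4q_B - 2(q_F) = 0.
So q_F = (65 - 2q_B)/4 and q_B = (67 - 2q_F)/4.
Solving the pair: q_F = 21/2, q_B = 23/2.
Total output Q = 22, so price P = 99 - 2·22 = 55.

55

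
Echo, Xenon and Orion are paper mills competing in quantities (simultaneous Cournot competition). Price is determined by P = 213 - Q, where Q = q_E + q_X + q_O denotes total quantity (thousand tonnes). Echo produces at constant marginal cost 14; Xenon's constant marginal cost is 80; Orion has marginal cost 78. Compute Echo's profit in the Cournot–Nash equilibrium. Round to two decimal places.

Echo's profit: π_E = (213 - Q)q_E - (14q_E). Setting ∂π_E/∂q_E = 0: 199 - 2q_E - (q_X + q_O) = 0.
Xenon's profit: π_X = (213 - Q)q_X - (80q_X). Setting ∂π_X/∂q_X = 0: 133 - 2q_X - (q_E + q_O) = 0.
Orion's first-order condition: 135 - 2q_O - (q_E + q_X) = 0.
Adding the 3 conditions: 467 − 2Q − 2Q = 0, i.e. Q = 467/4.
Back-substituting: q_E = (199 − 467/4) = 329/4, q_X = (133 − 467/4) = 65/4, q_O = (135 − 467/4) = 73/4.
Price P = 213 - 467/4 = 385/4.
Echo's profit: (385/4 - 14)·(329/4) = 6765.0625.

6765.06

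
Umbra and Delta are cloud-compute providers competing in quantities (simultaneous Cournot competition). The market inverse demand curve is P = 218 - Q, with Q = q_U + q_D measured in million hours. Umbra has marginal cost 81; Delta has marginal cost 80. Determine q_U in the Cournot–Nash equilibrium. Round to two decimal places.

45.33

Umbra's profit: π_U = (218 - Q)q_U - (81q_U). Setting ∂π_U/∂q_U = 0: 137 - 2q_U - (q_D) = 0.
Delta's first-order condition: 138 - 2q_D - (q_U) = 0.
So q_U = (137 - q_D)/2 and q_D = (138 - q_U)/2.
Solving the pair: q_U = 136/3, q_D = 139/3.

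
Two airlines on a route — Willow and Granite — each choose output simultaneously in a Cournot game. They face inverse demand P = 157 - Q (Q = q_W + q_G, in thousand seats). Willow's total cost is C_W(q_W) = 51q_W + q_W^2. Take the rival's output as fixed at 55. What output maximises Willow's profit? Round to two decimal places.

With the rival's output fixed at 55, Willow's profit is π_W = (157 - 55 - q_W)q_W - (51q_W + q_W²) = (102 - q_W)q_W - (51q_W + q_W²).
∂π_W/∂q_W = 51 - 4q_W = 0, so q_W = 51/4.

12.75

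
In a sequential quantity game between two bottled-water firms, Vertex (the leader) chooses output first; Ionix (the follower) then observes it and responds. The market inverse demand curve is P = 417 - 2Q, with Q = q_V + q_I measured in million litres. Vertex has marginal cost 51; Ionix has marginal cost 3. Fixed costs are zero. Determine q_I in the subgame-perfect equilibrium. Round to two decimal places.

The follower Ionix best-responds to any q_V: π_I = (417 - 2Q)q_I - 3q_I.
Setting the follower's marginal profit to zero, 414 - 2q_V - 4q_I = 0, i.e. q_I = (414 - 2q_V)/4.
The leader anticipates this reaction. Substituting into P = 417 - 2Q gives P = 210 - q_V, so π_V = (210 - q_V)q_V - 51q_V.
Maximising: ∂π_V/∂q_V = 159 - 2q_V = 0, giving q_V = 159/2.
Then q_I = (414 - 2·(159/2))/4 = 255/4.

63.75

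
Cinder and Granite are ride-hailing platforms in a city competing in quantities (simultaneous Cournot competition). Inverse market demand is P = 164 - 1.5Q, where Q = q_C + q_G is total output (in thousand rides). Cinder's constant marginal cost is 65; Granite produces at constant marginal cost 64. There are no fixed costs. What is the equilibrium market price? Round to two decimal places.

Cinder's profit: π_C = (164 - 1.5Q)q_C - (65q_C). Setting ∂π_C/∂q_C = 0: 99 - 3q_C - (3/2)(q_G) = 0.
Granite's first-order condition: 100 - 3q_G - (3/2)(q_C) = 0.
Rearranging gives the reaction functions q_C = (99 - (3/2)q_G)/3 and q_G = (100 - (3/2)q_C)/3.
Substituting one into the other gives q_C = 196/9 and q_G = 202/9.
Total output Q = 398/9, so price P = 164 - (3/2)·(398/9) = 293/3.

97.67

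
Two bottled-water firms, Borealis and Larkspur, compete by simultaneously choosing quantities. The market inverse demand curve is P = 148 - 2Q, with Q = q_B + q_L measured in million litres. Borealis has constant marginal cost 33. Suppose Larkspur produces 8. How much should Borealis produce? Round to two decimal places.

With the rival's output fixed at 8, Borealis's profit is π_B = (148 - 2·8 - 2q_B)q_B - (33q_B) = (132 - 2q_B)q_B - (33q_B).
∂π_B/∂q_B = 99 - 4q_B = 0, so q_B = 99/4.

24.75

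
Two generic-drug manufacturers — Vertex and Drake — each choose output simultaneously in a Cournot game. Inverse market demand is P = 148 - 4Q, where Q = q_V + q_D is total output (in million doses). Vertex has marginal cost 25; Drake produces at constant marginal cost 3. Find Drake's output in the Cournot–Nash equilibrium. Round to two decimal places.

13.92

Vertex's profit: π_V = (148 - 4Q)q_V - (25q_V). Setting ∂π_V/∂q_V = 0: 123 - 8q_V - 4(q_D) = 0.
Drake's profit: π_D = (148 - 4Q)q_D - (3q_D). Setting ∂π_D/∂q_D = 0: 145 - 8q_D - 4(q_V) = 0.
Rearranging gives the reaction functions q_V = (123 - 4q_D)/8 and q_D = (145 - 4q_V)/8.
Substituting one into the other gives q_V = 101/12 and q_D = 167/12.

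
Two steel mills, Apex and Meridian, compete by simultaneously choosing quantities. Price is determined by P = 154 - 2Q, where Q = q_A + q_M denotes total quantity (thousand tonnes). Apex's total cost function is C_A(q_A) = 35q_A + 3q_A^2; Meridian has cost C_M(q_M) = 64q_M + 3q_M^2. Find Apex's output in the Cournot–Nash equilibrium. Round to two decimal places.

Apex's profit: π_A = (154 - 2Q)q_A - (35q_A + 3q_A²). Setting ∂π_A/∂q_A = 0: 119 - 10q_A - 2(q_M) = 0.
Meridian's profit: π_M = (154 - 2Q)q_M - (64q_M + 3q_M²). Setting ∂π_M/∂q_M = 0: 90 - 10q_M - 2(q_A) = 0.
Best responses: q_A = (119 - 2q_M)/10, q_M = (90 - 2q_A)/10.
Solving the pair: q_A = 505/48, q_M = 331/48.

10.52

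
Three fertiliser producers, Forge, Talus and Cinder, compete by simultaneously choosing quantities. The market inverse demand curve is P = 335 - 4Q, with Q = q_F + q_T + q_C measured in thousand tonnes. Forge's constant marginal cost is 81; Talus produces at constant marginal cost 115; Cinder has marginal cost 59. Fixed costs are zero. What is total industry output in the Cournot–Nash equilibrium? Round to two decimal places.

Forge's profit: π_F = (335 - 4Q)q_F - (81q_F). Setting ∂π_F/∂q_F = 0: 254 - 8q_F - 4(q_T + q_C) = 0.
Talus's profit: π_T = (335 - 4Q)q_T - (115q_T). Setting ∂π_T/∂q_T = 0: 220 - 8q_T - 4(q_F + q_C) = 0.
Cinder's first-order condition: 276 - 8q_C - 4(q_F + q_T) = 0.
Summing all 3 equations gives 750 − 16Q = 0, hence Q = 375/8.
Back-substituting: q_F = (254 − 375/2)/4 = 133/8, q_T = (220 − 375/2)/4 = 65/8, q_C = (276 − 375/2)/4 = 177/8.
Total output Q = 133/8 + 65/8 + 177/8 = 375/8.

46.88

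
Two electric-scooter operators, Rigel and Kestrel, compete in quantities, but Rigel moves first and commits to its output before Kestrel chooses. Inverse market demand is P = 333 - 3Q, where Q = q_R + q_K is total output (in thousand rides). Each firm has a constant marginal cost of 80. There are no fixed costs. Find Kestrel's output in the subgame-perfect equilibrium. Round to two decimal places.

21.08

The follower Kestrel best-responds to any q_R: π_K = (333 - 3Q)q_K - 80q_K.
Setting the follower's marginal profit to zero, 253 - 3q_R - 6q_K = 0, i.e. q_K = (253 - 3q_R)/6.
The leader anticipates this reaction. Substituting into P = 333 - 3Q gives P = 413/2 - (3/2)q_R, so π_R = (413/2 - (3/2)q_R)q_R - 80q_R.
The leader's first-order condition 253/2 - 3q_R = 0 yields q_R = 253/6.
Then q_K = (253 - 3·(253/6))/6 = 253/12.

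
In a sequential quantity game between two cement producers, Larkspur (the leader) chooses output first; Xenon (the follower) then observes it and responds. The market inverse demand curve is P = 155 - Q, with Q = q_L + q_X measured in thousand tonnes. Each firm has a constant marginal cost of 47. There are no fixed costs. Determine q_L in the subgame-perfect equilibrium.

The follower Xenon best-responds to any q_L: π_X = (155 - Q)q_X - 47q_X.
Follower FOC: 108 - q_L - 2q_X = 0, so q_X(q_L) = (108 - q_L)/2.
The leader anticipates this reaction. Substituting into P = 155 - Q gives P = 101 - (1/2)q_L, so π_L = (101 - (1/2)q_L)q_L - 47q_L.
The leader's first-order condition 54 - q_L = 0 yields q_L = 54.
Then q_X = (108 - 54)/2 = 27.

54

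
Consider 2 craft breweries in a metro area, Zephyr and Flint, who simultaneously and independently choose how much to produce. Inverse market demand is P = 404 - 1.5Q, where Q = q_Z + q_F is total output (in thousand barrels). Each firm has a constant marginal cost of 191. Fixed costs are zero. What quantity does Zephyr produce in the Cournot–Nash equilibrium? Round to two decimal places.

47.33

Each firm earns π_i = (404 - 1.5Q)q_i - 191q_i.
Setting ∂π_i/∂q_i = 0 with rivals' quantities fixed: 213 - 3q_i - (3/2)q_j = 0.
With identical firms every q_j equals q_i, so q_j = q_i and 213 = (9/2)q_i, giving q_i = 142/3.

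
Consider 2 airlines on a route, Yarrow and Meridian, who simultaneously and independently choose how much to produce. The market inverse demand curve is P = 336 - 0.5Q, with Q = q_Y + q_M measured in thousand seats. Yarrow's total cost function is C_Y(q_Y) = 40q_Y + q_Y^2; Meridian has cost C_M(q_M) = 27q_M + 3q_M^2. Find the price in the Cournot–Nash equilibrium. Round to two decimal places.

271.02

Yarrow's profit: π_Y = (336 - 0.5Q)q_Y - (40q_Y + q_Y²). Setting ∂π_Y/∂q_Y = 0: 296 - 3q_Y - (1/2)(q_M) = 0.
Meridian's profit: π_M = (336 - 0.5Q)q_M - (27q_M + 3q_M²). Setting ∂π_M/∂q_M = 0: 309 - 7q_M - (1/2)(q_Y) = 0.
Rearranging gives the reaction functions q_Y = (296 - (1/2)q_M)/3 and q_M = (309 - (1/2)q_Y)/7.
Solving the pair: q_Y = 92.4096, q_M = 37.5422.
Total output Q = 129.9518, so price P = 336 - (1/2)·129.9518 = 271.0241.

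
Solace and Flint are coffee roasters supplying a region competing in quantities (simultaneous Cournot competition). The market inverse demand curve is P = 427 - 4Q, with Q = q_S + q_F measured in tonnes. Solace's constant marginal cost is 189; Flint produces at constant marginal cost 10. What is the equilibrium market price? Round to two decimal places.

Solace's profit: π_S = (427 - 4Q)q_S - (189q_S). Setting ∂π_S/∂q_S = 0: 238 - 8q_S - 4(q_F) = 0.
Flint's profit: π_F = (427 - 4Q)q_F - (10q_F). Setting ∂π_F/∂q_F = 0: 417 - 8q_F - 4(q_S) = 0.
So q_S = (238 - 4q_F)/8 and q_F = (417 - 4q_S)/8.
Solving the pair: q_S = 59/12, q_F = 149/3.
Total output Q = 655/12, so price P = 427 - 4·(655/12) = 626/3.

208.67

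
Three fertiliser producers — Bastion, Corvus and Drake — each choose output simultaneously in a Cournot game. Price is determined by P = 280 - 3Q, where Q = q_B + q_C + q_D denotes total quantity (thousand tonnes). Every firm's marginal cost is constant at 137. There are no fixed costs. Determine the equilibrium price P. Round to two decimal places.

172.75

Each firm earns π_i = (280 - 3Q)q_i - 137q_i.
Setting ∂π_i/∂q_i = 0 with rivals' quantities fixed: 143 - 6q_i - 3·Σ_{j≠i} q_j = 0.
By symmetry each firm produces the same amount; substituting Σ_{j≠i} q_j = 2q_i yields q_i = 143/12.
Total output Q = 143/4, so price P = 280 - 3·(143/4) = 691/4.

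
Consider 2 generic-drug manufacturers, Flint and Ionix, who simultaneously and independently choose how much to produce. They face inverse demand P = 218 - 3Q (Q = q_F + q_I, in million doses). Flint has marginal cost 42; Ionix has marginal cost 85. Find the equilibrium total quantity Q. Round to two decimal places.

34.33

Flint's profit: π_F = (218 - 3Q)q_F - (42q_F). Setting ∂π_F/∂q_F = 0: 176 - 6q_F - 3(q_I) = 0.
Ionix's first-order condition: 133 - 6q_I - 3(q_F) = 0.
So q_F = (176 - 3q_I)/6 and q_I = (133 - 3q_F)/6.
Substituting one into the other gives q_F = 73/3 and q_I = 10.
Total output Q = 73/3 + 10 = 103/3.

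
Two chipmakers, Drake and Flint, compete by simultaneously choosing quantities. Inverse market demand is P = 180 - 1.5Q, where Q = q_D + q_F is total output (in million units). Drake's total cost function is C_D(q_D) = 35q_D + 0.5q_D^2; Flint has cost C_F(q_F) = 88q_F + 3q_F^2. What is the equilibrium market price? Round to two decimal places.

Drake's profit: π_D = (180 - 1.5Q)q_D - (35q_D + (1/2)q_D²). Setting ∂π_D/∂q_D = 0: 145 - 4q_D - (3/2)(q_F) = 0.
Flint's first-order condition: 92 - 9q_F - (3/2)(q_D) = 0.
Best responses: q_D = (145 - (3/2)q_F)/4, q_F = (92 - (3/2)q_D)/9.
Solving the pair: q_D = 1556/45, q_F = 602/135.
Total output Q = 1054/27, so price P = 180 - (3/2)·(1054/27) = 1093/9.

121.44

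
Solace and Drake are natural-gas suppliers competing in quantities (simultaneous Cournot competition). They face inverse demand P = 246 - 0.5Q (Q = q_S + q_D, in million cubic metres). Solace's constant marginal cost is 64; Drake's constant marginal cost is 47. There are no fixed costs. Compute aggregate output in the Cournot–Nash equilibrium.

Solace's profit: π_S = (246 - 0.5Q)q_S - (64q_S). Setting ∂π_S/∂q_S = 0: 182 - q_S - (1/2)(q_D) = 0.
Drake's profit: π_D = (246 - 0.5Q)q_D - (47q_D). Setting ∂π_D/∂q_D = 0: 199 - q_D - (1/2)(q_S) = 0.
Rearranging gives the reaction functions q_S = (182 - (1/2)q_D) and q_D = (199 - (1/2)q_S).
Solving the pair: q_S = 110, q_D = 144.
Total output Q = 110 + 144 = 254.

254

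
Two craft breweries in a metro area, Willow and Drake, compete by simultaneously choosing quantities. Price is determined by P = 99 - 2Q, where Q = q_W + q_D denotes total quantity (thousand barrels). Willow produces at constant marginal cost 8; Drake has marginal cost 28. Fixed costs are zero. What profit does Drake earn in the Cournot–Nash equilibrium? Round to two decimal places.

144.50

Willow's profit: π_W = (99 - 2Q)q_W - (8q_W). Setting ∂π_W/∂q_W = 0: 91 - 4q_W - 2(q_D) = 0.
Drake's profit: π_D = (99 - 2Q)q_D - (28q_D). Setting ∂π_D/∂q_D = 0: 71 - 4q_D - 2(q_W) = 0.
Rearranging gives the reaction functions q_W = (91 - 2q_D)/4 and q_D = (71 - 2q_W)/4.
Solving the pair: q_W = 37/2, q_D = 17/2.
Price P = 99 - 2·27 = 45.
Drake's profit: (45 - 28)·(17/2) = 289/2.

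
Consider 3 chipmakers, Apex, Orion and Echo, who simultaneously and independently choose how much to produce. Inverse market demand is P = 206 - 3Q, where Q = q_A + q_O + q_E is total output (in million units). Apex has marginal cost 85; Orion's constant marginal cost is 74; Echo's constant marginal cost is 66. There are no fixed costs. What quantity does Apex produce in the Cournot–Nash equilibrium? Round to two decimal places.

Apex's profit: π_A = (206 - 3Q)q_A - (85q_A). Setting ∂π_A/∂q_A = 0: 121 - 6q_A - 3(q_O + q_E) = 0.
Orion's first-order condition: 132 - 6q_O - 3(q_A + q_E) = 0.
Echo's profit: π_E = (206 - 3Q)q_E - (66q_E). Setting ∂π_E/∂q_E = 0: 140 - 6q_E - 3(q_A + q_O) = 0.
Summing all 3 equations gives 393 − 12Q = 0, hence Q = 131/4.
Back-substituting: q_A = (121 − 393/4)/3 = 91/12, q_O = (132 − 393/4)/3 = 45/4, q_E = (140 − 393/4)/3 = 167/12.

7.58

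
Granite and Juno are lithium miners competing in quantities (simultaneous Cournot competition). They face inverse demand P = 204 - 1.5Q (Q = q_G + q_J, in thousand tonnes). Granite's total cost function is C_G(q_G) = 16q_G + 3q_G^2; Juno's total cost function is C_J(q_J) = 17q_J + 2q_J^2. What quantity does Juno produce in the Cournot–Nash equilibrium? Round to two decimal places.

Granite's profit: π_G = (204 - 1.5Q)q_G - (16q_G + 3q_G²). Setting ∂π_G/∂q_G = 0: 188 - 9q_G - (3/2)(q_J) = 0.
Juno's first-order condition: 187 - 7q_J - (3/2)(q_G) = 0.
So q_G = (188 - (3/2)q_J)/9 and q_J = (187 - (3/2)q_G)/7.
Solving the pair: q_G = 17.0453, q_J = 1868/81.

23.06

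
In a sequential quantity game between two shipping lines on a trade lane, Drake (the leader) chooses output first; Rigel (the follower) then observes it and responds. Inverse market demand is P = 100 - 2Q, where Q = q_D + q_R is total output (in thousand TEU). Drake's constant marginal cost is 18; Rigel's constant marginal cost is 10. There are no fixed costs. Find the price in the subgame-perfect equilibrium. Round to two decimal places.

36.50

Solve by backward induction. Given q_D, the follower Rigel maximises π_R = (100 - 2q_D - 2q_R)q_R - 10q_R.
Follower FOC: 90 - 2q_D - 4q_R = 0, so q_R(q_D) = (90 - 2q_D)/4.
Drake substitutes q_R(q_D) into its own profit: π_D = q_D(100 - 2q_D - (90 - 2q_D)/2) - 18q_D = (55 - q_D)q_D - 18q_D.
The leader's first-order condition 37 - 2q_D = 0 yields q_D = 37/2.
Then q_R = (90 - 2·(37/2))/4 = 53/4.
Total output Q = 127/4, so price P = 100 - 2·(127/4) = 73/2.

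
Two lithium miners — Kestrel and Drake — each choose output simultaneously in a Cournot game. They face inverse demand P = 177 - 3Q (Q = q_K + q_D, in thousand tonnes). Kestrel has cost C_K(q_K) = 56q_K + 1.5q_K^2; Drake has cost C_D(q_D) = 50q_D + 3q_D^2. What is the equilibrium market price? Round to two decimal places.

Kestrel's profit: π_K = (177 - 3Q)q_K - (56q_K + (3/2)q_K²). Setting ∂π_K/∂q_K = 0: 121 - 9q_K - 3(q_D) = 0.
Drake's first-order condition: 127 - 12q_D - 3(q_K) = 0.
So q_K = (121 - 3q_D)/9 and q_D = (127 - 3q_K)/12.
Solving the pair: q_K = 119/11, q_D = 260/33.
Total output Q = 617/33, so price P = 177 - 3·(617/33) = 1330/11.

120.91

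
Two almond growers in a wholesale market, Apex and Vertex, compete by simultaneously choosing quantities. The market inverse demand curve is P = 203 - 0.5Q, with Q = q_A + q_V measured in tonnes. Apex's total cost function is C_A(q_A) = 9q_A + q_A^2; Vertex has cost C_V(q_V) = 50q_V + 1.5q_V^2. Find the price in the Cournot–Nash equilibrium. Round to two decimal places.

Apex's profit: π_A = (203 - 0.5Q)q_A - (9q_A + q_A²). Setting ∂π_A/∂q_A = 0: 194 - 3q_A - (1/2)(q_V) = 0.
Vertex's first-order condition: 153 - 4q_V - (1/2)(q_A) = 0.
Best responses: q_A = (194 - (1/2)q_V)/3, q_V = (153 - (1/2)q_A)/4.
Substituting one into the other gives q_A = 59.5319 and q_V = 1448/47.
Total output Q = 90.3404, so price P = 203 - (1/2)·90.3404 = 157.8298.

157.83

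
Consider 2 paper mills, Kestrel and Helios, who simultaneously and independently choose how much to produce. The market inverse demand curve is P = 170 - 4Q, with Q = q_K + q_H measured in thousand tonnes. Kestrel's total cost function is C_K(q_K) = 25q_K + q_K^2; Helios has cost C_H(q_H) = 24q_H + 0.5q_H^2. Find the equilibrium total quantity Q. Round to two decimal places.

Kestrel's profit: π_K = (170 - 4Q)q_K - (25q_K + q_K²). Setting ∂π_K/∂q_K = 0: 145 - 10q_K - 4(q_H) = 0.
Helios's profit: π_H = (170 - 4Q)q_H - (24q_H + (1/2)q_H²). Setting ∂π_H/∂q_H = 0: 146 - 9q_H - 4(q_K) = 0.
Best responses: q_K = (145 - 4q_H)/10, q_H = (146 - 4q_K)/9.
Substituting one into the other gives q_K = 721/74 and q_H = 440/37.
Total output Q = 721/74 + 440/37 = 1601/74.

21.64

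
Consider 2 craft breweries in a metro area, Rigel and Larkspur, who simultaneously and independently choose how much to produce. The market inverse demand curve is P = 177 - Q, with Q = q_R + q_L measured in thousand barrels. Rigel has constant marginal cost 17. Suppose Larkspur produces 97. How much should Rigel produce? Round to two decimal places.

With the rival's output fixed at 97, Rigel's profit is π_R = (177 - 97 - q_R)q_R - (17q_R) = (80 - q_R)q_R - (17q_R).
∂π_R/∂q_R = 63 - 2q_R = 0, so q_R = 63/2.

31.50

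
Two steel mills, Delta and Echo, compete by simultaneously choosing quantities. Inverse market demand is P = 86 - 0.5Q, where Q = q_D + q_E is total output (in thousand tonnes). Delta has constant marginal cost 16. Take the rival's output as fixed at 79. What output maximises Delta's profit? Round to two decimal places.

With the rival's output fixed at 79, Delta's profit is π_D = (86 - (1/2)·79 - (1/2)q_D)q_D - (16q_D) = (93/2 - (1/2)q_D)q_D - (16q_D).
∂π_D/∂q_D = 61/2 - q_D = 0, so q_D = 61/2.

30.50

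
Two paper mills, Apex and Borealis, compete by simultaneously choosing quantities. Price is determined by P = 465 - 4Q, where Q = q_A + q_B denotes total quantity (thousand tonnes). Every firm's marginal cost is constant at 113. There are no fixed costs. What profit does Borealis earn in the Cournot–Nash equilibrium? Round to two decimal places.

A representative firm's profit is π_i = q_i(465 - 4Q) - 113q_i.
Setting ∂π_i/∂q_i = 0 with rivals' quantities fixed: 352 - 8q_i - 4q_j = 0.
With identical firms every q_j equals q_i, so q_j = q_i and 352 = 12q_i, giving q_i = 88/3.
Price P = 465 - 4·(176/3) = 691/3.
Borealis's profit: (691/3 - 113)·(88/3) = 3441.7778.

3441.78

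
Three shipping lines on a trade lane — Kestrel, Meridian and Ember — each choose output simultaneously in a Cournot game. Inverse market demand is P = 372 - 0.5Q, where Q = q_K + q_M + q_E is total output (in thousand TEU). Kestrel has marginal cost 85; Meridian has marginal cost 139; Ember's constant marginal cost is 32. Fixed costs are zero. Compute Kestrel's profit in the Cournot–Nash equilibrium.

Kestrel's profit: π_K = (372 - 0.5Q)q_K - (85q_K). Setting ∂π_K/∂q_K = 0: 287 - q_K - (1/2)(q_M + q_E) = 0.
Meridian's profit: π_M = (372 - 0.5Q)q_M - (139q_M). Setting ∂π_M/∂q_M = 0: 233 - q_M - (1/2)(q_K + q_E) = 0.
Ember's first-order condition: 340 - q_E - (1/2)(q_K + q_M) = 0.
Adding the 3 first-order conditions: 860 − 2Q = 0, so Q = 430.
Back-substituting: q_K = (287 − 215)/(1/2) = 144, q_M = (233 − 215)/(1/2) = 36, q_E = (340 − 215)/(1/2) = 250.
Price P = 372 - (1/2)·430 = 157.
Kestrel's profit: (157 - 85)·144 = 10368.

10368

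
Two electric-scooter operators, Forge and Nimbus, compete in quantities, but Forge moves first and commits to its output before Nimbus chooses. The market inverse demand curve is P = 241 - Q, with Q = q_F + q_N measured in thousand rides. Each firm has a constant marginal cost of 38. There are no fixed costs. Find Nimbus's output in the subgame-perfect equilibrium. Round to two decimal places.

50.75

The follower Nimbus best-responds to any q_F: π_N = (241 - Q)q_N - 38q_N.
∂π_N/∂q_N = 203 - q_F - 2q_N = 0 gives the reaction function q_N = (203 - q_F)/2.
The leader anticipates this reaction. Substituting into P = 241 - Q gives P = 279/2 - (1/2)q_F, so π_F = (279/2 - (1/2)q_F)q_F - 38q_F.
The leader's first-order condition 203/2 - q_F = 0 yields q_F = 203/2.
Then q_N = (203 - 203/2)/2 = 203/4.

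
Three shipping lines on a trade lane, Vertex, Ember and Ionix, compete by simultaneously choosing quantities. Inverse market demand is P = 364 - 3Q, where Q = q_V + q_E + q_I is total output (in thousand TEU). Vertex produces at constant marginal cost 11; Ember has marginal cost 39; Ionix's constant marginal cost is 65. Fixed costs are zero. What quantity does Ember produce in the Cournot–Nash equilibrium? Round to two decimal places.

26.92

Vertex's profit: π_V = (364 - 3Q)q_V - (11q_V). Setting ∂π_V/∂q_V = 0: 353 - 6q_V - 3(q_E + q_I) = 0.
Ember's first-order condition: 325 - 6q_E - 3(q_V + q_I) = 0.
Ionix's profit: π_I = (364 - 3Q)q_I - (65q_I). Setting ∂π_I/∂q_I = 0: 299 - 6q_I - 3(q_V + q_E) = 0.
Summing all 3 equations gives 977 − 12Q = 0, hence Q = 977/12.
Back-substituting: q_V = (353 − 977/4)/3 = 145/4, q_E = (325 − 977/4)/3 = 323/12, q_I = (299 − 977/4)/3 = 73/4.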